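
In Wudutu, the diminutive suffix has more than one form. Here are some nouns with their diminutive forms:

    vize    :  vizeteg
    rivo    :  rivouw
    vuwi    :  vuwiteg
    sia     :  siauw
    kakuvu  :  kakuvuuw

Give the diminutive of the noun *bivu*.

The alternation tracks the last vowel of the stem — -teg when the last vowel of the stem is a front vowel (*vize*, *vuwi*); -uw when the last vowel of the stem is a back vowel (*rivo*, *sia*, *kakuvu*).
Since the last vowel of *bivu* is /u/ (a back vowel), it takes -uw, giving *bivuuw*.

bivuuw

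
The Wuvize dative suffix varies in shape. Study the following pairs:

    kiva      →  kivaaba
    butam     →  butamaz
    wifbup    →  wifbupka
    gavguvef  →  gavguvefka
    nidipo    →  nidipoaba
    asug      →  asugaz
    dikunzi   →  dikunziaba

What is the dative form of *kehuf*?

The suffix is conditioned by the final sound: -ka when the stem ends in a voiceless consonant (*wifbup*, *gavguvef*); -az when the stem ends in a voiced consonant (*butam*, *asug*); -aba when the stem ends in a vowel (*kiva*, *nidipo*, *dikunzi*).
*kehuf* — final sound /f/ (a voiceless consonant) → -ka → *kehufka*.

kehufka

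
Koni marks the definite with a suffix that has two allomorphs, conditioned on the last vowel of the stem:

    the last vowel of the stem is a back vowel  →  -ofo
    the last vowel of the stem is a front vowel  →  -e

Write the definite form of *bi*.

bie

*bi* — last vowel /i/ (a front vowel) → -e → *bie*.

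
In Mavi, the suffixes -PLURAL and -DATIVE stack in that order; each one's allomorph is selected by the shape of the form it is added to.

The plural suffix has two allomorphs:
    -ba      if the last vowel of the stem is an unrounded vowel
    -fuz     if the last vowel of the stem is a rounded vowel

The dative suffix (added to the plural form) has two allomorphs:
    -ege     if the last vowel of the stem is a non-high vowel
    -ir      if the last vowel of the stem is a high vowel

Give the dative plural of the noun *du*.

The last vowel of *du* is /u/, which is a rounded vowel, so the plural suffix is -fuz, giving *dufuz*.
The plural form *dufuz* — last vowel /u/ (a high vowel) → -ir → *dufuzir*.

dufuzir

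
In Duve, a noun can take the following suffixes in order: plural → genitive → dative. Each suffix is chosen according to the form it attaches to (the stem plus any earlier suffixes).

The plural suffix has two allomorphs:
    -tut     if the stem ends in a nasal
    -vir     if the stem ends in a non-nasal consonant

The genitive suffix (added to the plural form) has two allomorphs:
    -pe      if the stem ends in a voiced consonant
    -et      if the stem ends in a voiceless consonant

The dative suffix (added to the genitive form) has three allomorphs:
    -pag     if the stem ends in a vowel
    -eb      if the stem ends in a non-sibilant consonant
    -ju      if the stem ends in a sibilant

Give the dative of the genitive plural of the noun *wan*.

The final consonant of *wan* is /n/, which is a nasal, so the plural suffix is -tut, giving *wantut*.
The plural form *wantut*: final consonant = /t/, voiceless → -et → *wantutet*.
The genitive form *wantutet*: final sound = /t/, a non-sibilant consonant → -eb → *wantuteteb*.

wantuteteb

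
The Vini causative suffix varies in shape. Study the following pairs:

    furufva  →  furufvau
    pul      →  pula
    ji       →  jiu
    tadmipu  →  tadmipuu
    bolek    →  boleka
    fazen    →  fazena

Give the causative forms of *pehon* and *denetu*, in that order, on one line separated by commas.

The alternation tracks the final sound of the stem — -a when the stem ends in a consonant (*pul*, *bolek*, *fazen*); -u when the stem ends in a vowel (*furufva*, *ji*, *tadmipu*).
The final sound of *pehon* is /n/, which is a consonant, so the suffix is -a, giving *pehona*.
*denetu* — final sound /u/ (a vowel) → -u → *denetuu*.

pehona, denetuu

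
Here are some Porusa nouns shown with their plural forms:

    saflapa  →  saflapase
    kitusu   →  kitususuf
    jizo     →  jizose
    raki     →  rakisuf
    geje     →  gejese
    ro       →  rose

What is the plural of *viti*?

The alternation tracks the last vowel of the stem — -suf when the last vowel of the stem is a high vowel (*kitusu*, *raki*); -se when the last vowel of the stem is a non-high vowel (*saflapa*, *jizo*, *geje*, *ro*).
Since the last vowel of *viti* is /i/ (a high vowel), it takes -suf, giving *vitisuf*.

vitisuf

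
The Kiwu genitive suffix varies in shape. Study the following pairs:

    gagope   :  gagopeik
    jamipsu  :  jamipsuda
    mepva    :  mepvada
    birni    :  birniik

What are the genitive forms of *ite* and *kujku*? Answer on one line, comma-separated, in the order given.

The pattern is front/back vowel harmony: -ik when the last vowel of the stem is a front vowel (*gagope*, *birni*); -da when the last vowel of the stem is a back vowel (*jamipsu*, *mepva*).
*ite* — last vowel /e/ (a front vowel) → -ik → *iteik*.
*kujku* — last vowel /u/ (a back vowel) → -da → *kujkuda*.

iteik, kujkuda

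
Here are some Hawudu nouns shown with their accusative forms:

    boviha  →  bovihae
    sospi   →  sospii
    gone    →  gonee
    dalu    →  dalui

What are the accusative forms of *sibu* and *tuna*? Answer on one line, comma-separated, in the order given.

sibui, tunae

The alternation tracks the last vowel of the stem — -i when the last vowel of the stem is a high vowel (*sospi*, *dalu*); -e when the last vowel of the stem is a non-high vowel (*boviha*, *gone*).
*sibu*: last vowel = /u/, a high vowel → -i → *sibui*.
The last vowel of *tuna* is /a/, which is a non-high vowel, so the suffix is -e, giving *tunae*.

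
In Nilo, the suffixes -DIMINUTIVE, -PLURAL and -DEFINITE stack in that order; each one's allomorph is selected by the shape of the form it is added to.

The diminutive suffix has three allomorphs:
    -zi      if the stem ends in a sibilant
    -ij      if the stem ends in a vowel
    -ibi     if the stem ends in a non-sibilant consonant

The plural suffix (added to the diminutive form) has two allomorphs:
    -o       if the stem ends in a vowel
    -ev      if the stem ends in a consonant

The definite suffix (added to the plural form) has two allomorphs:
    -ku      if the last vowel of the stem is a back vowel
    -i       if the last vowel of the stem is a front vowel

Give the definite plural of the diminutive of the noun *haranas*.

haranaszioku

*haranas* — final sound /s/ (a sibilant) → -zi → *haranaszi*.
The final sound of the diminutive form *haranaszi* is /i/, which is a vowel, so the plural suffix is -o, giving *haranaszio*.
The plural form *haranaszio*: last vowel = /o/, a back vowel → -ku → *haranaszioku*.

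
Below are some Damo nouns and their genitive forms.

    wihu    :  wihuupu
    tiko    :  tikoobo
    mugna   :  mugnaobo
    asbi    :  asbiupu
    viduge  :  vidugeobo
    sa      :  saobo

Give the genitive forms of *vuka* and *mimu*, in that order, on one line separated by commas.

vukaobo, mimuupu

The alternation tracks the last vowel of the stem — -upu when the last vowel of the stem is a high vowel (*wihu*, *asbi*); -obo when the last vowel of the stem is a non-high vowel (*tiko*, *mugna*, *viduge*, *sa*).
Since the last vowel of *vuka* is /a/ (a non-high vowel), it takes -obo, giving *vukaobo*.
*mimu*: last vowel = /u/, a high vowel → -upu → *mimuupu*.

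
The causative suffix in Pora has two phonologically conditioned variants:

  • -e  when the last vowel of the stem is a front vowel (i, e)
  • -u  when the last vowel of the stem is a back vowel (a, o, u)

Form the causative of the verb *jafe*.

jafee

*jafe*: last vowel = /e/, a front vowel → -e → *jafee*.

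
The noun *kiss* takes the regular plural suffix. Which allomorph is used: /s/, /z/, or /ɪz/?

/ɪz/

The stem *kiss* ends in a sibilant (/s, z, ʃ, ʒ, tʃ, dʒ/).
The plural suffix surfaces as /ɪz/ after sibilants, /s/ after other voiceless consonants, and /z/ after other voiced sounds.
So the plural -s on *kiss* is pronounced /ɪz/.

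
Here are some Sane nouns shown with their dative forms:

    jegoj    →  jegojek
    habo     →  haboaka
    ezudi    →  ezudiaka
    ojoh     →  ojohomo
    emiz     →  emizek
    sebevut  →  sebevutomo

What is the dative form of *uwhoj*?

uwhojek

The alternation tracks the final sound of the stem — -omo when the stem ends in a voiceless consonant (*ojoh*, *sebevut*); -ek when the stem ends in a voiced consonant (*jegoj*, *emiz*); -aka when the stem ends in a vowel (*habo*, *ezudi*).
The final sound of *uwhoj* is /j/, which is a voiced consonant, so the suffix is -ek, giving *uwhojek*.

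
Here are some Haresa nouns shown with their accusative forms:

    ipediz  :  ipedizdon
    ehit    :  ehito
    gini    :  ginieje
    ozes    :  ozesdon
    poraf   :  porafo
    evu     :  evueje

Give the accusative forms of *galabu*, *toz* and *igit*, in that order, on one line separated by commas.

galabueje, tozdon, igito

The alternation tracks the final sound of the stem — -don when the stem ends in a sibilant (*ipediz*, *ozes*); -o when the stem ends in a non-sibilant consonant (*ehit*, *poraf*); -eje when the stem ends in a vowel (*gini*, *evu*).
*galabu*: final sound = /u/, a vowel → -eje → *galabueje*.
Since the final sound of *toz* is /z/ (a sibilant), it takes -don, giving *tozdon*.
*igit* — final sound /t/ (a non-sibilant consonant) → -o → *igito*.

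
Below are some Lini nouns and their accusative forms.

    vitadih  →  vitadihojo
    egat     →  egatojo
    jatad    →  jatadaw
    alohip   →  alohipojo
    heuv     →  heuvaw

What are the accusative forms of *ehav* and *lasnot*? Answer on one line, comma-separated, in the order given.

ehavaw, lasnotojo

Looking at the final consonant of each stem: -ojo when the stem ends in a voiceless consonant (*vitadih*, *egat*, *alohip*); -aw when the stem ends in a voiced consonant (*jatad*, *heuv*).
*ehav*: final consonant = /v/, voiced → -aw → *ehavaw*.
*lasnot* — final consonant /t/ (voiceless) → -ojo → *lasnotojo*.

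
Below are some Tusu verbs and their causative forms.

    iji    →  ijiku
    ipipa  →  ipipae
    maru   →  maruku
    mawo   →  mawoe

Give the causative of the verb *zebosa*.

zebosae

Looking at the last vowel of each stem: -ku when the last vowel of the stem is a high vowel (*iji*, *maru*); -e when the last vowel of the stem is a non-high vowel (*ipipa*, *mawo*).
Since the last vowel of *zebosa* is /a/ (a non-high vowel), it takes -e, giving *zebosae*.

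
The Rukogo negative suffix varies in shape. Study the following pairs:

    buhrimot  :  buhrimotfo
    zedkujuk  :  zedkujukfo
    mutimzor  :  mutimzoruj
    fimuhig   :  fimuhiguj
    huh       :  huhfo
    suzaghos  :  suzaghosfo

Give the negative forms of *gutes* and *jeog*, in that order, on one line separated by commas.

gutesfo, jeoguj

Looking at the final consonant of each stem: -fo when the stem ends in a voiceless consonant (*buhrimot*, *zedkujuk*, *huh*, *suzaghos*); -uj when the stem ends in a voiced consonant (*mutimzor*, *fimuhig*).
Since the final consonant of *gutes* is /s/ (voiceless), it takes -fo, giving *gutesfo*.
The final consonant of *jeog* is /g/, which is voiced, so the suffix is -uj, giving *jeoguj*.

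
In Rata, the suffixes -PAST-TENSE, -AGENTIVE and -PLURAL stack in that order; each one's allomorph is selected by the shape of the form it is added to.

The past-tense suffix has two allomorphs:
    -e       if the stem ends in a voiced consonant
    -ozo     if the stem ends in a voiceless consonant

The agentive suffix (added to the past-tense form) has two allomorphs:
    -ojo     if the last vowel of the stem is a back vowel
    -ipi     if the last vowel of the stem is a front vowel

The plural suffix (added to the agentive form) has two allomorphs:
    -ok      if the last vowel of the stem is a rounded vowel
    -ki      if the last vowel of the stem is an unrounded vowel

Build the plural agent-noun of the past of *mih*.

*mih*: final consonant = /h/, voiceless → -ozo → *mihozo*.
Since the last vowel of the past-tense form *mihozo* is /o/ (a back vowel), it takes -ojo, giving *mihozoojo*.
The agentive form *mihozoojo* — last vowel /o/ (a rounded vowel) → -ok → *mihozoojook*.

mihozoojook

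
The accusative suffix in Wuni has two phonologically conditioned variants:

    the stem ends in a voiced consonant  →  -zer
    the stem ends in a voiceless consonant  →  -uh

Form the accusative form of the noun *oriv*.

Since the final consonant of *oriv* is /v/ (voiced), it takes -zer, giving *orivzer*.

orivzer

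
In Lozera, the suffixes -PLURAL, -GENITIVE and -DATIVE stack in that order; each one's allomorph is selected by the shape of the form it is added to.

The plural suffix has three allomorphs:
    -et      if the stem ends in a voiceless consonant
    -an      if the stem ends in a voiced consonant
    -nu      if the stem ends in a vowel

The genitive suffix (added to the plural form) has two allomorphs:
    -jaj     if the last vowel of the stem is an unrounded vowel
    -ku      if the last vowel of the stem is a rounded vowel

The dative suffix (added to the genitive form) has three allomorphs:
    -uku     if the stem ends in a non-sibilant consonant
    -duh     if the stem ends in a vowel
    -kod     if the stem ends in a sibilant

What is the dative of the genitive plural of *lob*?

Since the final sound of *lob* is /b/ (a voiced consonant), it takes -an, giving *loban*.
The plural form *loban* — last vowel /a/ (an unrounded vowel) → -jaj → *lobanjaj*.
The genitive form *lobanjaj*: final sound = /j/, a non-sibilant consonant → -uku → *lobanjajuku*.

lobanjajuku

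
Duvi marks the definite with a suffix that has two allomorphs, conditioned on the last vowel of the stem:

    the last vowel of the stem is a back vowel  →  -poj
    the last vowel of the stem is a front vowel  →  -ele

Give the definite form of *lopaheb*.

Since the last vowel of *lopaheb* is /e/ (a front vowel), it takes -ele, giving *lopahebele*.

lopahebele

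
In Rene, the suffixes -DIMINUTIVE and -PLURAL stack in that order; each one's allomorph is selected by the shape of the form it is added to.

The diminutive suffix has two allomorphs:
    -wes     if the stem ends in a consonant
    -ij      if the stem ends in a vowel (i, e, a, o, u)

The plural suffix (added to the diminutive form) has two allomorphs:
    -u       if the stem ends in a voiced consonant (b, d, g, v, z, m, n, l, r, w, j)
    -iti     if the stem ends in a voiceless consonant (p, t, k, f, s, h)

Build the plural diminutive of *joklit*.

Since the final sound of *joklit* is /t/ (a consonant), it takes -wes, giving *joklitwes*.
Since the final consonant of the diminutive form *joklitwes* is /s/ (voiceless), it takes -iti, giving *joklitwesiti*.

joklitwesiti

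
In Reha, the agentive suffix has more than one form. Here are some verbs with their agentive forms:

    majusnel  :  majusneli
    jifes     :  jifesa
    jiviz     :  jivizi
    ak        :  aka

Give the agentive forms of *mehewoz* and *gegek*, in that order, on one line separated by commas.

mehewozi, gegeka

The alternation tracks the final consonant of the stem — -a when the stem ends in a voiceless consonant (*jifes*, *ak*); -i when the stem ends in a voiced consonant (*majusnel*, *jiviz*).
The final consonant of *mehewoz* is /z/, which is voiced, so the suffix is -i, giving *mehewozi*.
*gegek*: final consonant = /k/, voiceless → -a → *gegeka*.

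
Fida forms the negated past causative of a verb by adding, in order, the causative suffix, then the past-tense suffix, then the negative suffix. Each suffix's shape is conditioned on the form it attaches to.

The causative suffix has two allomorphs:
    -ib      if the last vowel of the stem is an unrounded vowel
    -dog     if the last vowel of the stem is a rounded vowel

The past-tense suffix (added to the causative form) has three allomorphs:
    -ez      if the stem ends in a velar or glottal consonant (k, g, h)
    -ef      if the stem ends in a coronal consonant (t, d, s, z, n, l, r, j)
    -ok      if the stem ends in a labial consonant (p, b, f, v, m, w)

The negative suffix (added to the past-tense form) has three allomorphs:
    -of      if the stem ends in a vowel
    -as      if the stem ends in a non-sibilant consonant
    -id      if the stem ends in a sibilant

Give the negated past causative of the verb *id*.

idibokas

*id* — last vowel /i/ (an unrounded vowel) → -ib → *idib*.
Since the final consonant of the causative form *idib* is /b/ (labial), it takes -ok, giving *idibok*.
The final sound of the past-tense form *idibok* is /k/, which is a non-sibilant consonant, so the negative suffix is -as, giving *idibokas*.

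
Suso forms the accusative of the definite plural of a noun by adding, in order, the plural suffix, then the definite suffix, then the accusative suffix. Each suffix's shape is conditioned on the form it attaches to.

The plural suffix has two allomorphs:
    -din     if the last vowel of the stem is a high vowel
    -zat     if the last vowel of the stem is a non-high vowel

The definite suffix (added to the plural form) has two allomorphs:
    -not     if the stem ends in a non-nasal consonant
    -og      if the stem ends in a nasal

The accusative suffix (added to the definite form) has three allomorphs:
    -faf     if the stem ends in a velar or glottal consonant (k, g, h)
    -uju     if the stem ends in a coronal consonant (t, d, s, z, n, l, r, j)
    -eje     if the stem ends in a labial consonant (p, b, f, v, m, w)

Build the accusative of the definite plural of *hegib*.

*hegib* — last vowel /i/ (a high vowel) → -din → *hegibdin*.
Since the final consonant of the plural form *hegibdin* is /n/ (a nasal), it takes -og, giving *hegibdinog*.
The final consonant of the definite form *hegibdinog* is /g/, which is velar/glottal, so the accusative suffix is -faf, giving *hegibdinogfaf*.

hegibdinogfaf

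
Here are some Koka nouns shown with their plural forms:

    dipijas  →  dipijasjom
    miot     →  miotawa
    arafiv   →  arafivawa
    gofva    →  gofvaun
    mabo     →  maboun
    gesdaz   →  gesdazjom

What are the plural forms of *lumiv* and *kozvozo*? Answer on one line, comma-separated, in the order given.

The suffix is conditioned by the final sound: -jom when the stem ends in a sibilant (*dipijas*, *gesdaz*); -awa when the stem ends in a non-sibilant consonant (*miot*, *arafiv*); -un when the stem ends in a vowel (*gofva*, *mabo*).
Since the final sound of *lumiv* is /v/ (a non-sibilant consonant), it takes -awa, giving *lumivawa*.
The final sound of *kozvozo* is /o/, which is a vowel, so the suffix is -un, giving *kozvozoun*.

lumivawa, kozvozoun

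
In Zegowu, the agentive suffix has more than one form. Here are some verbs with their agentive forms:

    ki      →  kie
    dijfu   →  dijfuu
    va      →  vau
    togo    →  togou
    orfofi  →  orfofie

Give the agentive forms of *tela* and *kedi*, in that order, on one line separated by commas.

telau, kedie

The alternation tracks the last vowel of the stem — -e when the last vowel of the stem is a front vowel (*ki*, *orfofi*); -u when the last vowel of the stem is a back vowel (*dijfu*, *va*, *togo*).
*tela*: last vowel = /a/, a back vowel → -u → *telau*.
Since the last vowel of *kedi* is /i/ (a front vowel), it takes -e, giving *kedie*.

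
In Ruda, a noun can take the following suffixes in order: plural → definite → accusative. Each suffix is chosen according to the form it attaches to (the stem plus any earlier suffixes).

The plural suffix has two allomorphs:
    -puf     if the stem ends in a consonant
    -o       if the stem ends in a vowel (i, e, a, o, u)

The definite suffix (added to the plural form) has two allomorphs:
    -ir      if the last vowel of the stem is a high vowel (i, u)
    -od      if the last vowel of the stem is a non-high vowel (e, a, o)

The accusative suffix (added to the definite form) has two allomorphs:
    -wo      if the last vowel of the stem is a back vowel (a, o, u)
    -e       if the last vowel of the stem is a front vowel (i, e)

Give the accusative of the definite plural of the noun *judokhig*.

The final sound of *judokhig* is /g/, which is a consonant, so the plural suffix is -puf, giving *judokhigpuf*.
The plural form *judokhigpuf* — last vowel /u/ (a high vowel) → -ir → *judokhigpufir*.
The definite form *judokhigpufir*: last vowel = /i/, a front vowel → -e → *judokhigpufire*.

judokhigpufire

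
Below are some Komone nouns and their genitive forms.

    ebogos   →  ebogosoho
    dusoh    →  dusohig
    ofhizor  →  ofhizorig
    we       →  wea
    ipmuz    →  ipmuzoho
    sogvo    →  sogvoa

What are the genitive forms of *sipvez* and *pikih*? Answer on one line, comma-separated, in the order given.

sipvezoho, pikihig

Looking at the final sound of each stem: -oho when the stem ends in a sibilant (*ebogos*, *ipmuz*); -ig when the stem ends in a non-sibilant consonant (*dusoh*, *ofhizor*); -a when the stem ends in a vowel (*we*, *sogvo*).
*sipvez* — final sound /z/ (a sibilant) → -oho → *sipvezoho*.
*pikih* — final sound /h/ (a non-sibilant consonant) → -ig → *pikihig*.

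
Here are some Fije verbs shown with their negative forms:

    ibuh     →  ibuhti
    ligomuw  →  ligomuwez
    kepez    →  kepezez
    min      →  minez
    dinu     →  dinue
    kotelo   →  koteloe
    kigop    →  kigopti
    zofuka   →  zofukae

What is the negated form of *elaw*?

Looking at the final sound of each stem: -ti when the stem ends in a voiceless consonant (*ibuh*, *kigop*); -ez when the stem ends in a voiced consonant (*ligomuw*, *kepez*, *min*); -e when the stem ends in a vowel (*dinu*, *kotelo*, *zofuka*).
*elaw*: final sound = /w/, a voiced consonant → -ez → *elawez*.

elawez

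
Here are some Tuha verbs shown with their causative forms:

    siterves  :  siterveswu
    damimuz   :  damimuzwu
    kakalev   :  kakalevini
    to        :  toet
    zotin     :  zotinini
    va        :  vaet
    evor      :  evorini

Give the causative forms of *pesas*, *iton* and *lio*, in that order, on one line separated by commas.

The alternation tracks the final sound of the stem — -wu when the stem ends in a sibilant (*siterves*, *damimuz*); -ini when the stem ends in a non-sibilant consonant (*kakalev*, *zotin*, *evor*); -et when the stem ends in a vowel (*to*, *va*).
*pesas*: final sound = /s/, a sibilant → -wu → *pesaswu*.
*iton* — final sound /n/ (a non-sibilant consonant) → -ini → *itonini*.
The final sound of *lio* is /o/, which is a vowel, so the suffix is -et, giving *lioet*.

pesaswu, itonini, lioet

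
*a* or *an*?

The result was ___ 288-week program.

The indefinite article is chosen by the initial *sound* of the following word, not its spelling.
The number *288* is spoken "two hundred …", beginning with /tuː/ — a consonant sound.
So the article is *a*: The result was a 288-week program.

a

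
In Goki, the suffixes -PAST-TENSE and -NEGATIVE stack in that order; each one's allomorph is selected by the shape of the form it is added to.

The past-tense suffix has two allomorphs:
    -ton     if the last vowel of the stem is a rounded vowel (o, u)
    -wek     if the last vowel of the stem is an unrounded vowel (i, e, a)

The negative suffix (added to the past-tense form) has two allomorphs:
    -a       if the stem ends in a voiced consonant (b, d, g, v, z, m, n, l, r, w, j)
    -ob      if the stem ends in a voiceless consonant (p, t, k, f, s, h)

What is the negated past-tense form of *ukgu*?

ukgutona

Since the last vowel of *ukgu* is /u/ (a rounded vowel), it takes -ton, giving *ukguton*.
The past-tense form *ukguton*: final consonant = /n/, voiced → -a → *ukgutona*.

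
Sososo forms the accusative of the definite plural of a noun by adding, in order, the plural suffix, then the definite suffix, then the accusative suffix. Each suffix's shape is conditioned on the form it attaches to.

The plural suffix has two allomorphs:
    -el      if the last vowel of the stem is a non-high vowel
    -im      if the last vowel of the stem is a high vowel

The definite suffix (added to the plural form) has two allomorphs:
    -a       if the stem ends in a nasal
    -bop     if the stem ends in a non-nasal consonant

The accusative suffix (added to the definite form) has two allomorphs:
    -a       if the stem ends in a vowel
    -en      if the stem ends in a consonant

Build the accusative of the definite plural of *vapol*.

*vapol*: last vowel = /o/, a non-high vowel → -el → *vapolel*.
The final consonant of the plural form *vapolel* is /l/, which is non-nasal, so the definite suffix is -bop, giving *vapolelbop*.
Since the final sound of the definite form *vapolelbop* is /p/ (a consonant), it takes -en, giving *vapolelbopen*.

vapolelbopen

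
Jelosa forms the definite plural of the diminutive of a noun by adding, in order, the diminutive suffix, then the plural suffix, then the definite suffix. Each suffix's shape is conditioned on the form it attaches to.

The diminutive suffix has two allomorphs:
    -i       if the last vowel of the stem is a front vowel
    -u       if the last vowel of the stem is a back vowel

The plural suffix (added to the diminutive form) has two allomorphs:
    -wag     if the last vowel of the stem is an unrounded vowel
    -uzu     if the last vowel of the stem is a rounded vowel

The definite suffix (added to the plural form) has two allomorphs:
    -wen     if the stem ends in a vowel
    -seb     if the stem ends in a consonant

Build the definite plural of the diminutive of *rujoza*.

Since the last vowel of *rujoza* is /a/ (a back vowel), it takes -u, giving *rujozau*.
The diminutive form *rujozau* — last vowel /u/ (a rounded vowel) → -uzu → *rujozauuzu*.
The plural form *rujozauuzu*: final sound = /u/, a vowel → -wen → *rujozauuzuwen*.

rujozauuzuwen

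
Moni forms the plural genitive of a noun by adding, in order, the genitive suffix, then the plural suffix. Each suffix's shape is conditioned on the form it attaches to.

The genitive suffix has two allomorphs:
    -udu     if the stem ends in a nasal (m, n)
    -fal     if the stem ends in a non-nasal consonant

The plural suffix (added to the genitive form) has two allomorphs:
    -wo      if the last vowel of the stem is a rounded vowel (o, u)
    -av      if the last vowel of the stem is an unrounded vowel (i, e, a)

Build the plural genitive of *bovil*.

Since the final consonant of *bovil* is /l/ (non-nasal), it takes -fal, giving *bovilfal*.
The last vowel of the genitive form *bovilfal* is /a/, which is an unrounded vowel, so the plural suffix is -av, giving *bovilfalav*.

bovilfalav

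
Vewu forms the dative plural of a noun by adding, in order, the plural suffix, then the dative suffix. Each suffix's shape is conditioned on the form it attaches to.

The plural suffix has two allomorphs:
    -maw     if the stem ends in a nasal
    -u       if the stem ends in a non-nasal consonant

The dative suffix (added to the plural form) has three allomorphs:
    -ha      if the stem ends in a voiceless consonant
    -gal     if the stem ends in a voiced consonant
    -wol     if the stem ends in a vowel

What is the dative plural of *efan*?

The final consonant of *efan* is /n/, which is a nasal, so the plural suffix is -maw, giving *efanmaw*.
The plural form *efanmaw*: final sound = /w/, a voiced consonant → -gal → *efanmawgal*.

efanmawgal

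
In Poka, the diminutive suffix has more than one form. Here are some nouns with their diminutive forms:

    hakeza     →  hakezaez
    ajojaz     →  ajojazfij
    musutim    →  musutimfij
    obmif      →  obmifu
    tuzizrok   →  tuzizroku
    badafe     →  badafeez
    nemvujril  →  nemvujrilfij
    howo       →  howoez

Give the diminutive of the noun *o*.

The pattern is voicing of the final sound: -u when the stem ends in a voiceless consonant (*obmif*, *tuzizrok*); -fij when the stem ends in a voiced consonant (*ajojaz*, *musutim*, *nemvujril*); -ez when the stem ends in a vowel (*hakeza*, *badafe*, *howo*).
*o*: final sound = /o/, a vowel → -ez → *oez*.

oez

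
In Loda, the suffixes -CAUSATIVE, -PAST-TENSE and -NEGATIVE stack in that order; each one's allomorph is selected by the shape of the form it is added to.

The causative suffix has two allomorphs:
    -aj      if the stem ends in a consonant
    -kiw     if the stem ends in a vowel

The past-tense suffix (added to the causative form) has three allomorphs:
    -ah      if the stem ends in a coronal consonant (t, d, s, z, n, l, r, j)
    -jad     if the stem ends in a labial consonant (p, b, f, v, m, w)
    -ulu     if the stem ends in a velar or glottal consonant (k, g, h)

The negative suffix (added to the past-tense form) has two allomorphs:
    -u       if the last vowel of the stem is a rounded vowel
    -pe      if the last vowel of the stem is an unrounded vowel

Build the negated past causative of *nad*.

nadajahpe

The final sound of *nad* is /d/, which is a consonant, so the causative suffix is -aj, giving *nadaj*.
The causative form *nadaj*: final consonant = /j/, coronal → -ah → *nadajah*.
Since the last vowel of the past-tense form *nadajah* is /a/ (an unrounded vowel), it takes -pe, giving *nadajahpe*.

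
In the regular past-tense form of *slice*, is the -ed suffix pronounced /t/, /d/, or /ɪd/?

/t/

The stem *slice* ends in a voiceless consonant other than /t/.
The -ed suffix is realized as /ɪd/ after /t, d/; as /t/ after other voiceless consonants; and as /d/ after other voiced sounds.
So -ed on *slice* is pronounced /t/.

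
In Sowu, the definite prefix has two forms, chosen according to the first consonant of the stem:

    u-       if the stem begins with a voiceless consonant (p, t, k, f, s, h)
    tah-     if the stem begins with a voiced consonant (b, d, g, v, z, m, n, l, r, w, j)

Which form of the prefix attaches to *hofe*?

Since the first consonant of *hofe* is /h/ (voiceless), it takes u-.

u-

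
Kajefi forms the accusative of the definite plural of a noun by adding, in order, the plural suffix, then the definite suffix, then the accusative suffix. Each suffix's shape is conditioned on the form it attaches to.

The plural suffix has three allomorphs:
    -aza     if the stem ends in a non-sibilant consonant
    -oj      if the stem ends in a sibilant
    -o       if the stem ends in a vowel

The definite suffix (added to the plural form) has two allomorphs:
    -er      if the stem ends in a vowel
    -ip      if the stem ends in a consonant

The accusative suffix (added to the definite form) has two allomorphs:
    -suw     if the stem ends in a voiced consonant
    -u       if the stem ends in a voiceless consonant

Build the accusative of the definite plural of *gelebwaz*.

gelebwazojipu

*gelebwaz* — final sound /z/ (a sibilant) → -oj → *gelebwazoj*.
The plural form *gelebwazoj* — final sound /j/ (a consonant) → -ip → *gelebwazojip*.
The definite form *gelebwazojip* — final consonant /p/ (voiceless) → -u → *gelebwazojipu*.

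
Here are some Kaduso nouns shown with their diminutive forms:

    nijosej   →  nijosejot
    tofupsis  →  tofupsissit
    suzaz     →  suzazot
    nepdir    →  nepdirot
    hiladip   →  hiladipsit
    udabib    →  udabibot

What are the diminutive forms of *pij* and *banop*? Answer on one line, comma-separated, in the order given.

The suffix is conditioned by the final consonant: -sit when the stem ends in a voiceless consonant (*tofupsis*, *hiladip*); -ot when the stem ends in a voiced consonant (*nijosej*, *suzaz*, *nepdir*, *udabib*).
Since the final consonant of *pij* is /j/ (voiced), it takes -ot, giving *pijot*.
*banop*: final consonant = /p/, voiceless → -sit → *banopsit*.

pijot, banopsit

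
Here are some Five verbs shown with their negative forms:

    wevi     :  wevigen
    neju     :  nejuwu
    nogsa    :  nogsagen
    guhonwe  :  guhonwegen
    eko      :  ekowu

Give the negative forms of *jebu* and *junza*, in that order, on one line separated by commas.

The suffix is conditioned by the last vowel: -wu when the last vowel of the stem is a rounded vowel (*neju*, *eko*); -gen when the last vowel of the stem is an unrounded vowel (*wevi*, *nogsa*, *guhonwe*).
The last vowel of *jebu* is /u/, which is a rounded vowel, so the suffix is -wu, giving *jebuwu*.
The last vowel of *junza* is /a/, which is an unrounded vowel, so the suffix is -gen, giving *junzagen*.

jebuwu, junzagen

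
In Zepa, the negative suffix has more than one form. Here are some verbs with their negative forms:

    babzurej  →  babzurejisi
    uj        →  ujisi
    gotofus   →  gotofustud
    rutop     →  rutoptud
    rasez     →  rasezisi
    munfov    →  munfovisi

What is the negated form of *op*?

The alternation tracks the final consonant of the stem — -tud when the stem ends in a voiceless consonant (*gotofus*, *rutop*); -isi when the stem ends in a voiced consonant (*babzurej*, *uj*, *rasez*, *munfov*).
The final consonant of *op* is /p/, which is voiceless, so the suffix is -tud, giving *optud*.

optud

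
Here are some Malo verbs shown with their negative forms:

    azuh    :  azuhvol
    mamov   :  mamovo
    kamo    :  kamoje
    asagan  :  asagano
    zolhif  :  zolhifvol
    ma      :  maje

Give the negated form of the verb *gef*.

gefvol

The pattern is voicing of the final sound: -vol when the stem ends in a voiceless consonant (*azuh*, *zolhif*); -o when the stem ends in a voiced consonant (*mamov*, *asagan*); -je when the stem ends in a vowel (*kamo*, *ma*).
*gef*: final sound = /f/, a voiceless consonant → -vol → *gefvol*.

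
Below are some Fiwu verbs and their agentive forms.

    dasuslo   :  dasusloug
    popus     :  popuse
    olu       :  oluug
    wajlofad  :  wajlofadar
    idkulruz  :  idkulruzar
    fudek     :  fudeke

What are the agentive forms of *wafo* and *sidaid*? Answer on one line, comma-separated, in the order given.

wafoug, sidaidar

The alternation tracks the final sound of the stem — -e when the stem ends in a voiceless consonant (*popus*, *fudek*); -ar when the stem ends in a voiced consonant (*wajlofad*, *idkulruz*); -ug when the stem ends in a vowel (*dasuslo*, *olu*).
*wafo*: final sound = /o/, a vowel → -ug → *wafoug*.
*sidaid* — final sound /d/ (a voiced consonant) → -ar → *sidaidar*.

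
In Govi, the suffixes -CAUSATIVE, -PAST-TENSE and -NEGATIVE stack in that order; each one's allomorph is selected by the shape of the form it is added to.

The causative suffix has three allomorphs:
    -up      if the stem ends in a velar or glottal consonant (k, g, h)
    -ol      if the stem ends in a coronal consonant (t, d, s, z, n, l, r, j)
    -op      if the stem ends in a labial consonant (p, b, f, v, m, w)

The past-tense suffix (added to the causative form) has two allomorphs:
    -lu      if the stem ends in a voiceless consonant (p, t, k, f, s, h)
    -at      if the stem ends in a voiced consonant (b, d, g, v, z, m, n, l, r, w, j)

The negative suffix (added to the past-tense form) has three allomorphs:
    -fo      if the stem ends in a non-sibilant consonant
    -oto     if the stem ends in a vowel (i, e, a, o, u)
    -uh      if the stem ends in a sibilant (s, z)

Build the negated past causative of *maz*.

*maz*: final consonant = /z/, coronal → -ol → *mazol*.
The causative form *mazol*: final consonant = /l/, voiced → -at → *mazolat*.
The final sound of the past-tense form *mazolat* is /t/, which is a non-sibilant consonant, so the negative suffix is -fo, giving *mazolatfo*.

mazolatfo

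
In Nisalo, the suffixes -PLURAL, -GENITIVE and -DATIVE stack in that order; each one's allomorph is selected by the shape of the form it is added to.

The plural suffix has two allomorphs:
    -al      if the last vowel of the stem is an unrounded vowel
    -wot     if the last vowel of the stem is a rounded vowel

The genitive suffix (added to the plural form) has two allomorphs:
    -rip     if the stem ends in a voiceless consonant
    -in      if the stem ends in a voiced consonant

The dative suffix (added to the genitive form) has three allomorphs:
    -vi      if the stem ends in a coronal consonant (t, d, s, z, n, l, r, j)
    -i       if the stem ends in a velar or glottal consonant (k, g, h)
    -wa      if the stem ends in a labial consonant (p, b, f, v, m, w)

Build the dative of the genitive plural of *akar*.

The last vowel of *akar* is /a/, which is an unrounded vowel, so the plural suffix is -al, giving *akaral*.
The plural form *akaral*: final consonant = /l/, voiced → -in → *akaralin*.
The final consonant of the genitive form *akaralin* is /n/, which is coronal, so the dative suffix is -vi, giving *akaralinvi*.

akaralinvi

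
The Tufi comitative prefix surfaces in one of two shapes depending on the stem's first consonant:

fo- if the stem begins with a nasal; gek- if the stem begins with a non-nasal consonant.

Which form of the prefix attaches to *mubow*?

fo-

The first consonant of *mubow* is /m/, which is a nasal, so the prefix is fo-.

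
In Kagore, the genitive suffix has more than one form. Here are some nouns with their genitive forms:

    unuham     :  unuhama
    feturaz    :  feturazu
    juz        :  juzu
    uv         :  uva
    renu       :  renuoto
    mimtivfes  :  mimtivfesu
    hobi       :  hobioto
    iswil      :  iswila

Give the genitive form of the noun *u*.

uoto

The pattern is sibilance of the final sound: -u when the stem ends in a sibilant (*feturaz*, *juz*, *mimtivfes*); -a when the stem ends in a non-sibilant consonant (*unuham*, *uv*, *iswil*); -oto when the stem ends in a vowel (*renu*, *hobi*).
*u* — final sound /u/ (a vowel) → -oto → *uoto*.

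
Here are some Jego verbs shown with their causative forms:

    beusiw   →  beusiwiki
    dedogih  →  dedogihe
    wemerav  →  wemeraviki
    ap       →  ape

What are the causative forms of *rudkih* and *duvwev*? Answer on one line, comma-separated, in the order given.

rudkihe, duvweviki

Looking at the final consonant of each stem: -e when the stem ends in a voiceless consonant (*dedogih*, *ap*); -iki when the stem ends in a voiced consonant (*beusiw*, *wemerav*).
The final consonant of *rudkih* is /h/, which is voiceless, so the suffix is -e, giving *rudkihe*.
*duvwev* — final consonant /v/ (voiced) → -iki → *duvweviki*.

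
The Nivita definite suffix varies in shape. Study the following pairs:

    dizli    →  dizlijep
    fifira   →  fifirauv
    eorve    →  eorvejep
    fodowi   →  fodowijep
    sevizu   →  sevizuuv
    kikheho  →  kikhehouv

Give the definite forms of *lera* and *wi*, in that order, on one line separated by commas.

The alternation tracks the last vowel of the stem — -jep when the last vowel of the stem is a front vowel (*dizli*, *eorve*, *fodowi*); -uv when the last vowel of the stem is a back vowel (*fifira*, *sevizu*, *kikheho*).
The last vowel of *lera* is /a/, which is a back vowel, so the suffix is -uv, giving *lerauv*.
*wi*: last vowel = /i/, a front vowel → -jep → *wijep*.

lerauv, wijep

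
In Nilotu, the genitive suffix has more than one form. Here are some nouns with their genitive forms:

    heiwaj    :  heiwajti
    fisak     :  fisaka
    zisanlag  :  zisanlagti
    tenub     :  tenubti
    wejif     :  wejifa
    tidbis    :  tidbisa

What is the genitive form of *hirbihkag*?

The suffix is conditioned by the final consonant: -a when the stem ends in a voiceless consonant (*fisak*, *wejif*, *tidbis*); -ti when the stem ends in a voiced consonant (*heiwaj*, *zisanlag*, *tenub*).
Since the final consonant of *hirbihkag* is /g/ (voiced), it takes -ti, giving *hirbihkagti*.

hirbihkagti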